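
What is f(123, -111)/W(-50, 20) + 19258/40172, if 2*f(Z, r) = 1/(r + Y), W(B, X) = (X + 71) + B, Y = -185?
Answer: 116847501/243763696 ≈ 0.47935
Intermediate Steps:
W(B, X) = 71 + B + X (W(B, X) = (71 + X) + B = 71 + B + X)
f(Z, r) = 1/(2*(-185 + r)) (f(Z, r) = 1/(2*(r - 185)) = 1/(2*(-185 + r)))
f(123, -111)/W(-50, 20) + 19258/40172 = (1/(2*(-185 - 111)))/(71 - 50 + 20) + 19258/40172 = ((½)/(-296))/41 + 19258*(1/40172) = ((½)*(-1/296))*(1/41) + 9629/20086 = -1/592*1/41 + 9629/20086 = -1/24272 + 9629/20086 = 116847501/243763696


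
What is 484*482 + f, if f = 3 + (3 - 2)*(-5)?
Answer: 233286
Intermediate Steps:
f = -2 (f = 3 + 1*(-5) = 3 - 5 = -2)
484*482 + f = 484*482 - 2 = 233288 - 2 = 233286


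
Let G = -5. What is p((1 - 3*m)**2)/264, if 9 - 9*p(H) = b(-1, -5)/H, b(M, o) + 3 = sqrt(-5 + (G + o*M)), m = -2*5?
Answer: 721/190278 - I*sqrt(5)/2283336 ≈ 0.0037892 - 9.793e-7*I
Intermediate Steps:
m = -10
b(M, o) = -3 + sqrt(-10 + M*o) (b(M, o) = -3 + sqrt(-5 + (-5 + o*M)) = -3 + sqrt(-5 + (-5 + M*o)) = -3 + sqrt(-10 + M*o))
p(H) = 1 - (-3 + I*sqrt(5))/(9*H) (p(H) = 1 - (-3 + sqrt(-10 - 1*(-5)))/(9*H) = 1 - (-3 + sqrt(-10 + 5))/(9*H) = 1 - (-3 + sqrt(-5))/(9*H) = 1 - (-3 + I*sqrt(5))/(9*H))
p((1 - 3*m)**2)/264 = ((3 + 9*(1 - 3*(-10))**2 - I*sqrt(5))/(9*((1 - 3*(-10))**2)))/264 = ((3 + 9*(1 + 30)**2 - I*sqrt(5))/(9*((1 + 30)**2)))*(1/264) = ((3 + 9*31**2 - I*sqrt(5))/(9*(31**2)))*(1/264) = ((1/9)*(3 + 9*961 - I*sqrt(5))/961)*(1/264) = ((1/9)*(1/961)*(3 + 8649 - I*sqrt(5)))*(1/264) = ((1/9)*(1/961)*(8652 - I*sqrt(5)))*(1/264) = (2884/2883 - I*sqrt(5)/8649)*(1/264) = 721/190278 - I*sqrt(5)/2283336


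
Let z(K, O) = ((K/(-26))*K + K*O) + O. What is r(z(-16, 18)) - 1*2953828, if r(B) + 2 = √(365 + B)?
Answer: -2953830 + 3*√1599/13 ≈ -2.9538e+6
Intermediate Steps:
z(K, O) = O - K²/26 + K*O (z(K, O) = ((K*(-1/26))*K + K*O) + O = ((-K/26)*K + K*O) + O = (-K²/26 + K*O) + O = O - K²/26 + K*O)
r(B) = -2 + √(365 + B)
r(z(-16, 18)) - 1*2953828 = (-2 + √(365 + (18 - 1/26*(-16)² - 16*18))) - 1*2953828 = (-2 + √(365 + (18 - 1/26*256 - 288))) - 2953828 = (-2 + √(365 + (18 - 128/13 - 288))) - 2953828 = (-2 + √(365 - 3638/13)) - 2953828 = (-2 + √(1107/13)) - 2953828 = (-2 + 3*√1599/13) - 2953828 = -2953830 + 3*√1599/13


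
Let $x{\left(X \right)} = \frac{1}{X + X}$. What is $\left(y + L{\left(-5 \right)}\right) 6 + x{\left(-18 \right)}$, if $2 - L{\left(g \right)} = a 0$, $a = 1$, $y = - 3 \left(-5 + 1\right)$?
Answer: $\frac{3023}{36} \approx 83.972$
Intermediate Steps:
$y = 12$ ($y = \left(-3\right) \left(-4\right) = 12$)
$L{\left(g \right)} = 2$ ($L{\left(g \right)} = 2 - 1 \cdot 0 = 2 - 0 = 2 + 0 = 2$)
$x{\left(X \right)} = \frac{1}{2 X}$
$\left(y + L{\left(-5 \right)}\right) 6 + x{\left(-18 \right)} = \left(12 + 2\right) 6 + \frac{1}{2 \left(-18\right)} = 14 \cdot 6 + \frac{1}{2} \left(- \frac{1}{18}\right) = 84 - \frac{1}{36} = \frac{3023}{36}$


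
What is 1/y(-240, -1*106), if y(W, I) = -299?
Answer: -1/299 ≈ -0.0033445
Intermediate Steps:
1/y(-240, -1*106) = 1/(-299) = -1/299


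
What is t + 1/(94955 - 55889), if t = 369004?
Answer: 14415510265/39066 ≈ 3.6900e+5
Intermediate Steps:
t + 1/(94955 - 55889) = 369004 + 1/(94955 - 55889) = 369004 + 1/39066 = 14415510265/39066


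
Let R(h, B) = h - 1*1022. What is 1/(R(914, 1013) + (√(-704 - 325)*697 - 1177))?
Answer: -1285/501548686 - 4879*I*√21/501548686 ≈ -2.5621e-6 - 4.4579e-5*I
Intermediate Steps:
R(h, B) = -1022 + h (R(h, B) = h - 1022 = -1022 + h)
1/(R(914, 1013) + (√(-704 - 325)*697 - 1177)) = 1/((-1022 + 914) + (√(-704 - 325)*697 - 1177)) = 1/(-108 + (√(-1029)*697 - 1177)) = 1/(-108 + ((7*I*√21)*697 - 1177)) = 1/(-108 + (4879*I*√21 - 1177)) = 1/(-108 + (-1177 + 4879*I*√21)) = 1/(-1285 + 4879*I*√21)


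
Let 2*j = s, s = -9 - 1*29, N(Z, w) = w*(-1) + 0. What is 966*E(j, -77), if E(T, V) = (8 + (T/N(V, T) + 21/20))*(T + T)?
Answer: -1477497/5 ≈ -2.9550e+5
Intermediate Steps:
N(Z, w) = -w (N(Z, w) = -w + 0 = -w)
s = -38 (s = -9 - 29 = -38)
j = -19 (j = (½)*(-38) = -19)
E(T, V) = 161*T/10 (E(T, V) = (8 + (T/((-T)) + 21/20))*(T + T) = (8 + (T*(-1/T) + 21*(1/20)))*(2*T) = (8 + (-1 + 21/20))*(2*T) = (8 + 1/20)*(2*T) = 161*(2*T)/20 = 161*T/10)
966*E(j, -77) = 966*((161/10)*(-19)) = 966*(-3059/10) = -1477497/5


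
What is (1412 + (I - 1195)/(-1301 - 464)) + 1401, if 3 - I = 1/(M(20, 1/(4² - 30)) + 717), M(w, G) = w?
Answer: 732008594/260161 ≈ 2813.7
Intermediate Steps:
I = 2210/737 (I = 3 - 1/(20 + 717) = 3 - 1/737 = 2210/737 ≈ 2.9986)
(1412 + (I - 1195)/(-1301 - 464)) + 1401 = (1412 + (2210/737 - 1195)/(-1301 - 464)) + 1401 = (1412 - 878505/737/(-1765)) + 1401 = (1412 - 878505/737*(-1/1765)) + 1401 = (1412 + 175701/260161) + 1401 = 367523033/260161 + 1401 = 732008594/260161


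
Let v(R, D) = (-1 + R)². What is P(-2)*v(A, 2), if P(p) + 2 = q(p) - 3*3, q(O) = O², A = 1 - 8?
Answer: -448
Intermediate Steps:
A = -7
P(p) = -11 + p² (P(p) = -2 + (p² - 3*3) = -2 + (p² - 9) = -2 + (-9 + p²) = -11 + p²)
P(-2)*v(A, 2) = (-11 + (-2)²)*(-1 - 7)² = (-11 + 4)*(-8)² = -7*64 = -448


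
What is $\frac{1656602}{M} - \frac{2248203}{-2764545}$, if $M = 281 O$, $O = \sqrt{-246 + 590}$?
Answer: $\frac{749401}{921515} + \frac{828301 \sqrt{86}}{24166} \approx 318.67$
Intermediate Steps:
$O = 2 \sqrt{86}$ ($O = \sqrt{344} = 2 \sqrt{86} \approx 18.547$)
$M = 562 \sqrt{86}$ ($M = 281 \cdot 2 \sqrt{86} = 562 \sqrt{86} \approx 5211.8$)
$\frac{1656602}{M} - \frac{2248203}{-2764545} = \frac{1656602}{562 \sqrt{86}} - \frac{2248203}{-2764545} = 1656602 \frac{\sqrt{86}}{48332} - - \frac{749401}{921515} = \frac{828301 \sqrt{86}}{24166} + \frac{749401}{921515} = \frac{749401}{921515} + \frac{828301 \sqrt{86}}{24166}$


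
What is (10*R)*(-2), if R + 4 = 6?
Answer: -40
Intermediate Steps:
R = 2 (R = -4 + 6 = 2)
(10*R)*(-2) = (10*2)*(-2) = 20*(-2) = -40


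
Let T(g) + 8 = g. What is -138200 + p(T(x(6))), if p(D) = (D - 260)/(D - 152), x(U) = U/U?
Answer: -7324511/53 ≈ -1.3820e+5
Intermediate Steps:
x(U) = 1
T(g) = -8 + g
p(D) = (-260 + D)/(-152 + D)
-138200 + p(T(x(6))) = -138200 + (-260 + (-8 + 1))/(-152 + (-8 + 1)) = -138200 + (-260 - 7)/(-152 - 7) = -138200 - 267/(-159) = -138200 - 1/159*(-267) = -138200 + 89/53 = -7324511/53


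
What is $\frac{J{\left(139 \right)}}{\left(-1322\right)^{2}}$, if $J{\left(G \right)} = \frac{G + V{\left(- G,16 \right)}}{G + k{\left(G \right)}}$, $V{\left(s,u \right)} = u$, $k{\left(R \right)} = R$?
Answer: $\frac{155}{485856152} \approx 3.1902 \cdot 10^{-7}$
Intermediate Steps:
$J{\left(G \right)} = \frac{16 + G}{2 G}$ ($J{\left(G \right)} = \frac{G + 16}{G + G} = \frac{16 + G}{2 G}$)
$\frac{J{\left(139 \right)}}{\left(-1322\right)^{2}} = \frac{\frac{1}{2} \cdot \frac{1}{139} \left(16 + 139\right)}{\left(-1322\right)^{2}} = \frac{\frac{1}{2} \cdot \frac{1}{139} \cdot 155}{1747684} = \frac{155}{278} \cdot \frac{1}{1747684} = \frac{155}{485856152}$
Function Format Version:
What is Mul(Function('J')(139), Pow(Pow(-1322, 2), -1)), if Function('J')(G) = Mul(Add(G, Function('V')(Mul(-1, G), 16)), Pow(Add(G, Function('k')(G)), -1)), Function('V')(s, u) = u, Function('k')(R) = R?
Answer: Rational(155, 485856152) ≈ 3.1902e-7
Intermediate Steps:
Function('J')(G) = Mul(Rational(1, 2), Pow(G, -1), Add(16, G)) (Function('J')(G) = Mul(Add(G, 16), Pow(Add(G, G), -1)) = Mul(Add(16, G), Pow(Mul(2, G), -1)) = Mul(Add(16, G), Mul(Rational(1, 2), Pow(G, -1))) = Mul(Rational(1, 2), Pow(G, -1), Add(16, G)))
Mul(Function('J')(139), Pow(Pow(-1322, 2), -1)) = Mul(Mul(Rational(1, 2), Pow(139, -1), Add(16, 139)), Pow(Pow(-1322, 2), -1)) = Mul(Mul(Rational(1, 2), Rational(1, 139), 155), Pow(1747684, -1)) = Mul(Rational(155, 278), Rational(1, 1747684)) = Rational(155, 485856152)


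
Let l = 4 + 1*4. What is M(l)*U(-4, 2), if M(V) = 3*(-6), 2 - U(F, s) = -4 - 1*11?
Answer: -306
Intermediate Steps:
U(F, s) = 17 (U(F, s) = 2 - (-4 - 1*11) = 2 - (-4 - 11) = 2 - 1*(-15) = 2 + 15 = 17)
l = 8 (l = 4 + 4 = 8)
M(V) = -18
M(l)*U(-4, 2) = -18*17 = -306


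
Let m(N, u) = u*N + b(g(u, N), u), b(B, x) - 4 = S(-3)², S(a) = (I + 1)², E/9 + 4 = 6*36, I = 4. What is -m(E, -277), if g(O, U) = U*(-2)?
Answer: 527887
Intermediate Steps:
E = 1908 (E = -36 + 9*(6*36) = -36 + 9*216 = -36 + 1944 = 1908)
S(a) = 25 (S(a) = (4 + 1)² = 5² = 25)
g(O, U) = -2*U
b(B, x) = 629 (b(B, x) = 4 + 25² = 4 + 625 = 629)
m(N, u) = 629 + N*u (m(N, u) = u*N + 629 = N*u + 629 = 629 + N*u)
-m(E, -277) = -(629 + 1908*(-277)) = -(629 - 528516) = -1*(-527887) = 527887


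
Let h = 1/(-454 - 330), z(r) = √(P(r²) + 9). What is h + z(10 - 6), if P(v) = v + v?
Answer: -1/784 + √41 ≈ 6.4018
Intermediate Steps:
P(v) = 2*v
z(r) = √(9 + 2*r²) (z(r) = √(2*r² + 9) = √(9 + 2*r²))
h = -1/784 (h = 1/(-784) = -1/784 ≈ -0.0012755)
h + z(10 - 6) = -1/784 + √(9 + 2*(10 - 6)²) = -1/784 + √(9 + 2*4²) = -1/784 + √(9 + 2*16) = -1/784 + √(9 + 32) = -1/784 + √41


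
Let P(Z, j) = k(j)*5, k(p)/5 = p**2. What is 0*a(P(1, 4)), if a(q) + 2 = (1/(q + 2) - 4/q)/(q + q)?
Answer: 0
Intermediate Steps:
k(p) = 5*p**2
P(Z, j) = 25*j**2 (P(Z, j) = (5*j**2)*5 = 25*j**2)
a(q) = -2 + (1/(2 + q) - 4/q)/(2*q) (a(q) = -2 + (1/(q + 2) - 4/q)/(q + q) = -2 + (1/(2 + q) - 4/q)/((2*q)) = -2 + (1/(2 + q) - 4/q)*(1/(2*q)) = -2 + (1/(2 + q) - 4/q)/(2*q))
0*a(P(1, 4)) = 0*((-8 - 8*(25*4**2)**2 - 4*(25*4**2)**3 - 75*4**2)/(2*(25*4**2)**2*(2 + 25*4**2))) = 0*((-8 - 8*(25*16)**2 - 4*(25*16)**3 - 75*16)/(2*(25*16)**2*(2 + 25*16))) = 0*((1/2)*(-8 - 8*400**2 - 4*400**3 - 3*400)/(400**2*(2 + 400))) = 0*((1/2)*(1/160000)*(-8 - 8*160000 - 4*64000000 - 1200)/402) = 0*((1/2)*(1/160000)*(1/402)*(-8 - 1280000 - 256000000 - 1200)) = 0*((1/2)*(1/160000)*(1/402)*(-257281208)) = 0*(-32160151/16080000) = 0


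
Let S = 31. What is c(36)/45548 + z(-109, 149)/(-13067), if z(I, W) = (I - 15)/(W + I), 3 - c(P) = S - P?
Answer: 614337/1487939290 ≈ 0.00041288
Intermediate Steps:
c(P) = -28 + P (c(P) = 3 - (31 - P) = 3 + (-31 + P) = -28 + P)
z(I, W) = (-15 + I)/(I + W)
c(36)/45548 + z(-109, 149)/(-13067) = (-28 + 36)/45548 + ((-15 - 109)/(-109 + 149))/(-13067) = 8*(1/45548) + (-124/40)*(-1/13067) = 2/11387 + ((1/40)*(-124))*(-1/13067) = 2/11387 - 31/10*(-1/13067) = 2/11387 + 31/130670 = 614337/1487939290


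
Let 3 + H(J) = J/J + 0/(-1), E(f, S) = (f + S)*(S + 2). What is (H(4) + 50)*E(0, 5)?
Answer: 1680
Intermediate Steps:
E(f, S) = (2 + S)*(S + f) (E(f, S) = (S + f)*(2 + S) = (2 + S)*(S + f))
H(J) = -2 (H(J) = -3 + (J/J + 0/(-1)) = -3 + (1 + 0*(-1)) = -3 + (1 + 0) = -3 + 1 = -2)
(H(4) + 50)*E(0, 5) = (-2 + 50)*(5**2 + 2*5 + 2*0 + 5*0) = 48*(25 + 10 + 0 + 0) = 48*35 = 1680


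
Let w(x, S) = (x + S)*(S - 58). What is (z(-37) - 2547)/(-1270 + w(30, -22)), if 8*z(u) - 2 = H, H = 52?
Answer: 10161/7640 ≈ 1.3300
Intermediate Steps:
w(x, S) = (-58 + S)*(S + x) (w(x, S) = (S + x)*(-58 + S) = (-58 + S)*(S + x))
z(u) = 27/4 (z(u) = 1/4 + (1/8)*52 = 1/4 + 13/2 = 27/4)
(z(-37) - 2547)/(-1270 + w(30, -22)) = (27/4 - 2547)/(-1270 + ((-22)**2 - 58*(-22) - 58*30 - 22*30)) = -10161/(4*(-1270 + (484 + 1276 - 1740 - 660))) = -10161/(4*(-1270 - 640)) = -10161/4/(-1910) = -10161/4*(-1/1910) = 10161/7640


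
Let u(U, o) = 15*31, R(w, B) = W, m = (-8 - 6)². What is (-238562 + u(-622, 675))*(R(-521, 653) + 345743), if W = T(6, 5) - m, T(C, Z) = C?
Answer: -82275132641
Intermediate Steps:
m = 196 (m = (-14)² = 196)
W = -190 (W = 6 - 1*196 = 6 - 196 = -190)
R(w, B) = -190
u(U, o) = 465
(-238562 + u(-622, 675))*(R(-521, 653) + 345743) = (-238562 + 465)*(-190 + 345743) = -238097*345553 = -82275132641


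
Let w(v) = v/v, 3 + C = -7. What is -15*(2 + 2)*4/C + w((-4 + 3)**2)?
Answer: 25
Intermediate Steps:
C = -10 (C = -3 - 7 = -10)
w(v) = 1
-15*(2 + 2)*4/C + w((-4 + 3)**2) = -15*(2 + 2)*4/(-10) + 1 = -15*4*4*(-1)/10 + 1 = -240*(-1)/10 + 1 = -15*(-8/5) + 1 = 24 + 1 = 25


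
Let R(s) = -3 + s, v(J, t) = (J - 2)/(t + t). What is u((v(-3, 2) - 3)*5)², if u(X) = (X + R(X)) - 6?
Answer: 10609/4 ≈ 2652.3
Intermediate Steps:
v(J, t) = (-2 + J)/(2*t) (v(J, t) = (-2 + J)/((2*t)) = (-2 + J)*(1/(2*t)) = (-2 + J)/(2*t))
u(X) = -9 + 2*X (u(X) = (X + (-3 + X)) - 6 = (-3 + 2*X) - 6 = -9 + 2*X)
u((v(-3, 2) - 3)*5)² = (-9 + 2*(((½)*(-2 - 3)/2 - 3)*5))² = (-9 + 2*(((½)*(½)*(-5) - 3)*5))² = (-9 + 2*((-5/4 - 3)*5))² = (-9 + 2*(-17/4*5))² = (-9 + 2*(-85/4))² = (-9 - 85/2)² = (-103/2)² = 10609/4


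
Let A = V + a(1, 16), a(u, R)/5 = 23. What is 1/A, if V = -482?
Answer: -1/367 ≈ -0.0027248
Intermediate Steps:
a(u, R) = 115 (a(u, R) = 5*23 = 115)
A = -367 (A = -482 + 115 = -367)
1/A = 1/(-367) = -1/367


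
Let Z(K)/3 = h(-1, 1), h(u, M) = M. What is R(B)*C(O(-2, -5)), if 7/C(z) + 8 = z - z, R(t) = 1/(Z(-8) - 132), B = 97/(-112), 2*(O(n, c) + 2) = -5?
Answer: 7/1032 ≈ 0.0067829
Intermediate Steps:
Z(K) = 3 (Z(K) = 3*1 = 3)
O(n, c) = -9/2 (O(n, c) = -2 + (½)*(-5) = -2 - 5/2 = -9/2)
B = -97/112 (B = 97*(-1/112) = -97/112 ≈ -0.86607)
R(t) = -1/129 (R(t) = 1/(3 - 132) = 1/(-129) = -1/129)
C(z) = -7/8 (C(z) = 7/(-8 + (z - z)) = 7/(-8 + 0) = 7/(-8) = 7*(-⅛) = -7/8)
R(B)*C(O(-2, -5)) = -1/129*(-7/8) = 7/1032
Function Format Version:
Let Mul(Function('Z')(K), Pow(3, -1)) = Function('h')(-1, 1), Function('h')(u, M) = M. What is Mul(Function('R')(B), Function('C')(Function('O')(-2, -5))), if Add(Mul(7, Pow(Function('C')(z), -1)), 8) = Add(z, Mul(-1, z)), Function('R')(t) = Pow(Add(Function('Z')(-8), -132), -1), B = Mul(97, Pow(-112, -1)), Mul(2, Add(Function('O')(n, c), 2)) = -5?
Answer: Rational(7, 1032) ≈ 0.0067829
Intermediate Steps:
Function('Z')(K) = 3 (Function('Z')(K) = Mul(3, 1) = 3)
Function('O')(n, c) = Rational(-9, 2) (Function('O')(n, c) = Add(-2, Mul(Rational(1, 2), -5)) = Add(-2, Rational(-5, 2)) = Rational(-9, 2))
B = Rational(-97, 112) (B = Mul(97, Rational(-1, 112)) = Rational(-97, 112) ≈ -0.86607)
Function('R')(t) = Rational(-1, 129) (Function('R')(t) = Pow(Add(3, -132), -1) = Pow(-129, -1) = Rational(-1, 129))
Function('C')(z) = Rational(-7, 8) (Function('C')(z) = Mul(7, Pow(Add(-8, Add(z, Mul(-1, z))), -1)) = Mul(7, Pow(Add(-8, 0), -1)) = Mul(7, Pow(-8, -1)) = Mul(7, Rational(-1, 8)) = Rational(-7, 8))
Mul(Function('R')(B), Function('C')(Function('O')(-2, -5))) = Mul(Rational(-1, 129), Rational(-7, 8)) = Rational(7, 1032)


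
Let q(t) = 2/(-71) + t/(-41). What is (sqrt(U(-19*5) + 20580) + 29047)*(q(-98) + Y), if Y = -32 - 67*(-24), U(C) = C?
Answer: 133459694764/2911 + 4594612*sqrt(20485)/2911 ≈ 4.6073e+7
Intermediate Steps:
q(t) = -2/71 - t/41 (q(t) = 2*(-1/71) + t*(-1/41) = -2/71 - t/41)
Y = 1576 (Y = -32 + 1608 = 1576)
(sqrt(U(-19*5) + 20580) + 29047)*(q(-98) + Y) = (sqrt(-19*5 + 20580) + 29047)*((-2/71 - 1/41*(-98)) + 1576) = (sqrt(-95 + 20580) + 29047)*((-2/71 + 98/41) + 1576) = (sqrt(20485) + 29047)*(6876/2911 + 1576) = (29047 + sqrt(20485))*(4594612/2911) = 133459694764/2911 + 4594612*sqrt(20485)/2911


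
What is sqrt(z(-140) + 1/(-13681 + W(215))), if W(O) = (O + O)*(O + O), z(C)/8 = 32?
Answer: sqrt(7504882337235)/171219 ≈ 16.000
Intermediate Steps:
z(C) = 256 (z(C) = 8*32 = 256)
W(O) = 4*O**2 (W(O) = (2*O)*(2*O) = 4*O**2)
sqrt(z(-140) + 1/(-13681 + W(215))) = sqrt(256 + 1/(-13681 + 4*215**2)) = sqrt(256 + 1/(-13681 + 4*46225)) = sqrt(256 + 1/(-13681 + 184900)) = sqrt(256 + 1/171219) = sqrt(43832065/171219) = sqrt(7504882337235)/171219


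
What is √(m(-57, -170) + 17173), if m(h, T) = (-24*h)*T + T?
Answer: I*√215557 ≈ 464.28*I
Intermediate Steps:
m(h, T) = T - 24*T*h (m(h, T) = -24*T*h + T = T - 24*T*h)
√(m(-57, -170) + 17173) = √(-170*(1 - 24*(-57)) + 17173) = √(-170*(1 + 1368) + 17173) = √(-170*1369 + 17173) = √(-232730 + 17173) = √(-215557) = I*√215557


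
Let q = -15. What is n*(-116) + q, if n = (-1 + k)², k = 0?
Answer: -131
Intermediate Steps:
n = 1 (n = (-1 + 0)² = (-1)² = 1)
n*(-116) + q = 1*(-116) - 15 = -116 - 15 = -131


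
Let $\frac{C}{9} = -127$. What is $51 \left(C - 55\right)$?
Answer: $-61098$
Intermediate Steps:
$C = -1143$ ($C = 9 \left(-127\right) = -1143$)
$51 \left(C - 55\right) = 51 \left(-1143 - 55\right) = 51 \left(-1198\right) = -61098$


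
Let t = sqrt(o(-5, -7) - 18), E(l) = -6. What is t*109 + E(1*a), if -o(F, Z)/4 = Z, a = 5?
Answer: -6 + 109*sqrt(10) ≈ 338.69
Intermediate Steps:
o(F, Z) = -4*Z
t = sqrt(10) (t = sqrt(-4*(-7) - 18) = sqrt(28 - 18) = sqrt(10) ≈ 3.1623)
t*109 + E(1*a) = sqrt(10)*109 - 6 = 109*sqrt(10) - 6 = -6 + 109*sqrt(10)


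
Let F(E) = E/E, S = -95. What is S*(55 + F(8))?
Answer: -5320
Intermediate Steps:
F(E) = 1
S*(55 + F(8)) = -95*(55 + 1) = -95*56 = -5320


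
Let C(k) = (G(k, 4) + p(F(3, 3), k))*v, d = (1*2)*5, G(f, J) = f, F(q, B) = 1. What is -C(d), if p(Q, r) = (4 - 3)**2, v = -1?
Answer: 11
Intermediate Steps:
p(Q, r) = 1 (p(Q, r) = 1**2 = 1)
d = 10 (d = 2*5 = 10)
C(k) = -1 - k (C(k) = (k + 1)*(-1) = (1 + k)*(-1) = -1 - k)
-C(d) = -(-1 - 1*10) = -(-1 - 10) = -1*(-11) = 11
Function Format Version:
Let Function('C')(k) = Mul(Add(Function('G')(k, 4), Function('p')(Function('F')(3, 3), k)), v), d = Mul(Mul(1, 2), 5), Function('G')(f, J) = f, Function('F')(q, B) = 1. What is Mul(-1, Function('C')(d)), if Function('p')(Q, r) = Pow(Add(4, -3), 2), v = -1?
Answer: 11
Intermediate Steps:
Function('p')(Q, r) = 1 (Function('p')(Q, r) = Pow(1, 2) = 1)
d = 10 (d = Mul(2, 5) = 10)
Function('C')(k) = Add(-1, Mul(-1, k)) (Function('C')(k) = Mul(Add(k, 1), -1) = Mul(Add(1, k), -1) = Add(-1, Mul(-1, k)))
Mul(-1, Function('C')(d)) = Mul(-1, Add(-1, Mul(-1, 10))) = Mul(-1, Add(-1, -10)) = Mul(-1, -11) = 11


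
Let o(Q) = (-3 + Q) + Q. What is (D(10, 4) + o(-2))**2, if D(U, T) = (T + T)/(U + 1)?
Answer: 4761/121 ≈ 39.347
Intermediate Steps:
o(Q) = -3 + 2*Q
D(U, T) = 2*T/(1 + U) (D(U, T) = (2*T)/(1 + U) = 2*T/(1 + U))
(D(10, 4) + o(-2))**2 = (2*4/(1 + 10) + (-3 + 2*(-2)))**2 = (2*4/11 + (-3 - 4))**2 = (2*4*(1/11) - 7)**2 = (8/11 - 7)**2 = (-69/11)**2 = 4761/121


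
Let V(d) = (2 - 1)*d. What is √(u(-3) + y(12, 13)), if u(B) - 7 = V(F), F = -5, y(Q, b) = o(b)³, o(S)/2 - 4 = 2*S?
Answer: √216002 ≈ 464.76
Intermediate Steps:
o(S) = 8 + 4*S (o(S) = 8 + 2*(2*S) = 8 + 4*S)
y(Q, b) = (8 + 4*b)³
V(d) = d (V(d) = 1*d = d)
u(B) = 2 (u(B) = 7 - 5 = 2)
√(u(-3) + y(12, 13)) = √(2 + 64*(2 + 13)³) = √(2 + 64*15³) = √(2 + 64*3375) = √(2 + 216000) = √216002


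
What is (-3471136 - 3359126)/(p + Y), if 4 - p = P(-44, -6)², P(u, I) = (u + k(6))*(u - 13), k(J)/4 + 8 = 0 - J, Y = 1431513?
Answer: 6830262/31058483 ≈ 0.21992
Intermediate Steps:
k(J) = -32 - 4*J (k(J) = -32 + 4*(0 - J) = -32 + 4*(-J) = -32 - 4*J)
P(u, I) = (-56 + u)*(-13 + u) (P(u, I) = (u + (-32 - 4*6))*(u - 13) = (u + (-32 - 24))*(-13 + u) = (u - 56)*(-13 + u) = (-56 + u)*(-13 + u))
p = -32489996 (p = 4 - (728 + (-44)² - 69*(-44))² = 4 - (728 + 1936 + 3036)² = 4 - 1*5700² = 4 - 1*32490000 = 4 - 32490000 = -32489996)
(-3471136 - 3359126)/(p + Y) = (-3471136 - 3359126)/(-32489996 + 1431513) = -6830262/(-31058483) = -6830262*(-1/31058483) = 6830262/31058483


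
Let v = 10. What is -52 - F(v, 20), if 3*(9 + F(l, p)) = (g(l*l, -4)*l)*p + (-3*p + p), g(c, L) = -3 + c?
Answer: -19489/3 ≈ -6496.3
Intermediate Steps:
F(l, p) = -9 - 2*p/3 + l*p*(-3 + l²)/3 (F(l, p) = -9 + (((-3 + l*l)*l)*p + (-3*p + p))/3 = -9 + (((-3 + l²)*l)*p - 2*p)/3 = -9 + ((l*(-3 + l²))*p - 2*p)/3 = -9 + (l*p*(-3 + l²) - 2*p)/3 = -9 + (-2*p + l*p*(-3 + l²))/3 = -9 + (-2*p/3 + l*p*(-3 + l²)/3) = -9 - 2*p/3 + l*p*(-3 + l²)/3)
-52 - F(v, 20) = -52 - (-9 - ⅔*20 + (⅓)*10*20*(-3 + 10²)) = -52 - (-9 - 40/3 + (⅓)*10*20*(-3 + 100)) = -52 - (-9 - 40/3 + (⅓)*10*20*97) = -52 - (-9 - 40/3 + 19400/3) = -52 - 1*19333/3 = -52 - 19333/3 = -19489/3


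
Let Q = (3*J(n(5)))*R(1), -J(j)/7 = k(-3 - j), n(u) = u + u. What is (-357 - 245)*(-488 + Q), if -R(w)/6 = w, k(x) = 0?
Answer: 293776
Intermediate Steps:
n(u) = 2*u
R(w) = -6*w
J(j) = 0 (J(j) = -7*0 = 0)
Q = 0 (Q = (3*0)*(-6*1) = 0*(-6) = 0)
(-357 - 245)*(-488 + Q) = (-357 - 245)*(-488 + 0) = -602*(-488) = 293776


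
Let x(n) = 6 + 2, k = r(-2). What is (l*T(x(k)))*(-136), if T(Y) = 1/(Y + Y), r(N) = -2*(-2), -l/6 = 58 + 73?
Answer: 6681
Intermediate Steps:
l = -786 (l = -6*(58 + 73) = -6*131 = -786)
r(N) = 4
k = 4
x(n) = 8
T(Y) = 1/(2*Y)
(l*T(x(k)))*(-136) = -393/8*(-136) = 6681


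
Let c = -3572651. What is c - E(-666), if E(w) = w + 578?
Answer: -3572563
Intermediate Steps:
E(w) = 578 + w
c - E(-666) = -3572651 - (578 - 666) = -3572651 - 1*(-88) = -3572651 + 88 = -3572563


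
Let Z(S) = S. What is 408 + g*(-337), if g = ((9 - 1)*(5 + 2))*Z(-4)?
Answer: 75896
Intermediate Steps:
g = -224 (g = ((9 - 1)*(5 + 2))*(-4) = (8*7)*(-4) = 56*(-4) = -224)
408 + g*(-337) = 408 - 224*(-337) = 408 + 75488 = 75896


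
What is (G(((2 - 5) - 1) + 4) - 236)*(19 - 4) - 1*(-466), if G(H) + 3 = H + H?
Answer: -3119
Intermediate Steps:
G(H) = -3 + 2*H (G(H) = -3 + (H + H) = -3 + 2*H)
(G(((2 - 5) - 1) + 4) - 236)*(19 - 4) - 1*(-466) = ((-3 + 2*(((2 - 5) - 1) + 4)) - 236)*(19 - 4) - 1*(-466) = ((-3 + 2*((-3 - 1) + 4)) - 236)*15 + 466 = ((-3 + 2*(-4 + 4)) - 236)*15 + 466 = ((-3 + 2*0) - 236)*15 + 466 = ((-3 + 0) - 236)*15 + 466 = (-3 - 236)*15 + 466 = -239*15 + 466 = -3585 + 466 = -3119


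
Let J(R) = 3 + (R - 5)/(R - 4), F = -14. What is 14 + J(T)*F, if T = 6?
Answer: -35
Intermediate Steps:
J(R) = 3 + (-5 + R)/(-4 + R)
14 + J(T)*F = 14 + ((-17 + 4*6)/(-4 + 6))*(-14) = 14 + ((-17 + 24)/2)*(-14) = 14 + ((½)*7)*(-14) = 14 + (7/2)*(-14) = 14 - 49 = -35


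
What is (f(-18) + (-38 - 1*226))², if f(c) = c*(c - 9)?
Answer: 49284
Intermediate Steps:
f(c) = c*(-9 + c)
(f(-18) + (-38 - 1*226))² = (-18*(-9 - 18) + (-38 - 1*226))² = (-18*(-27) + (-38 - 226))² = (486 - 264)² = 222² = 49284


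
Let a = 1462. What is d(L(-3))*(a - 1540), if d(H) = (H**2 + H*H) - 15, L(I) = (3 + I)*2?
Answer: 1170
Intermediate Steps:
L(I) = 6 + 2*I
d(H) = -15 + 2*H**2 (d(H) = (H**2 + H**2) - 15 = 2*H**2 - 15 = -15 + 2*H**2)
d(L(-3))*(a - 1540) = (-15 + 2*(6 + 2*(-3))**2)*(1462 - 1540) = (-15 + 2*(6 - 6)**2)*(-78) = (-15 + 2*0**2)*(-78) = (-15 + 2*0)*(-78) = (-15 + 0)*(-78) = -15*(-78) = 1170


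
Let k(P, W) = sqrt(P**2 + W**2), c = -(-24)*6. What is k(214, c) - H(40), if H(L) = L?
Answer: -40 + 2*sqrt(16633) ≈ 217.94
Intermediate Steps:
c = 144 (c = -4*(-36) = 144)
k(214, c) - H(40) = sqrt(214**2 + 144**2) - 1*40 = sqrt(45796 + 20736) - 40 = sqrt(66532) - 40 = 2*sqrt(16633) - 40 = -40 + 2*sqrt(16633)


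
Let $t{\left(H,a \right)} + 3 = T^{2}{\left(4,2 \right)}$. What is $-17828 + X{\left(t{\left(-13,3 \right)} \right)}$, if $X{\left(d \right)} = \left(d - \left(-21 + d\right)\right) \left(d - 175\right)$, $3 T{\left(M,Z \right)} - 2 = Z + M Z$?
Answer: $-21230$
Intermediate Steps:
$T{\left(M,Z \right)} = \frac{2}{3} + \frac{Z}{3} + \frac{M Z}{3}$ ($T{\left(M,Z \right)} = \frac{2}{3} + \frac{Z + M Z}{3} = \frac{2}{3} + \left(\frac{Z}{3} + \frac{M Z}{3}\right) = \frac{2}{3} + \frac{Z}{3} + \frac{M Z}{3}$)
$t{\left(H,a \right)} = 13$ ($t{\left(H,a \right)} = -3 + \left(\frac{2}{3} + \frac{1}{3} \cdot 2 + \frac{1}{3} \cdot 4 \cdot 2\right)^{2} = -3 + \left(\frac{2}{3} + \frac{2}{3} + \frac{8}{3}\right)^{2} = -3 + 4^{2} = -3 + 16 = 13$)
$X{\left(d \right)} = -3675 + 21 d$ ($X{\left(d \right)} = 21 \left(-175 + d\right) = -3675 + 21 d$)
$-17828 + X{\left(t{\left(-13,3 \right)} \right)} = -17828 + \left(-3675 + 21 \cdot 13\right) = -17828 + \left(-3675 + 273\right) = -17828 - 3402 = -21230$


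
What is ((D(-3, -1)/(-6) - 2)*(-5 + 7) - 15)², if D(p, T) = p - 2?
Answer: 2704/9 ≈ 300.44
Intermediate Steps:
D(p, T) = -2 + p
((D(-3, -1)/(-6) - 2)*(-5 + 7) - 15)² = (((-2 - 3)/(-6) - 2)*(-5 + 7) - 15)² = ((-5*(-⅙) - 2)*2 - 15)² = ((⅚ - 2)*2 - 15)² = (-7/6*2 - 15)² = (-7/3 - 15)² = (-52/3)² = 2704/9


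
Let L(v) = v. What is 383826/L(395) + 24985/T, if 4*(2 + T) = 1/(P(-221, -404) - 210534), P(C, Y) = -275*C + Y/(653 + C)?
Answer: -147207069642577/12777528335 ≈ -11521.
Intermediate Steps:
P(C, Y) = -275*C + Y/(653 + C)
T = -32348173/16174073 (T = -2 + 1/(4*((-404 - 179575*(-221) - 275*(-221)²)/(653 - 221) - 210534)) = -2 + 1/(4*((-404 + 39686075 - 275*48841)/432 - 210534)) = -2 + 1/(4*((-404 + 39686075 - 13431275)/432 - 210534)) = -2 + 1/(4*((1/432)*26254396 - 210534)) = -2 + 1/(4*(6563599/108 - 210534)) = -2 + 1/(4*(-16174073/108)) = -2 + (¼)*(-108/16174073) = -2 - 27/16174073 = -32348173/16174073 ≈ -2.0000)
383826/L(395) + 24985/T = 383826/395 + 24985/(-32348173/16174073) = 383826*(1/395) + 24985*(-16174073/32348173) = 383826/395 - 404109213905/32348173 = -147207069642577/12777528335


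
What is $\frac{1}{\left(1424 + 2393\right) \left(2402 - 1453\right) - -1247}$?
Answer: $\frac{1}{3623580} \approx 2.7597 \cdot 10^{-7}$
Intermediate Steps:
$\frac{1}{\left(1424 + 2393\right) \left(2402 - 1453\right) - -1247} = \frac{1}{3817 \cdot 949 + 1247} = \frac{1}{3622333 + 1247} = \frac{1}{3623580}$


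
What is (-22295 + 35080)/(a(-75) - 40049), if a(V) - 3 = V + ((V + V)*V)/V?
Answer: -12785/40271 ≈ -0.31747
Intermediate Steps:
a(V) = 3 + 3*V (a(V) = 3 + (V + ((V + V)*V)/V) = 3 + (V + ((2*V)*V)/V) = 3 + (V + (2*V²)/V) = 3 + (V + 2*V) = 3 + 3*V)
(-22295 + 35080)/(a(-75) - 40049) = (-22295 + 35080)/((3 + 3*(-75)) - 40049) = 12785/((3 - 225) - 40049) = 12785/(-222 - 40049) = 12785/(-40271) = 12785*(-1/40271) = -12785/40271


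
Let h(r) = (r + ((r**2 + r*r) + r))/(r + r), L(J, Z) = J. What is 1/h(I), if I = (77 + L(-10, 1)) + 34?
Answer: 1/102 ≈ 0.0098039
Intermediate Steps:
I = 101 (I = (77 - 10) + 34 = 67 + 34 = 101)
h(r) = (2*r + 2*r**2)/(2*r) (h(r) = (r + ((r**2 + r**2) + r))/((2*r)) = (r + (2*r**2 + r))*(1/(2*r)) = (r + (r + 2*r**2))*(1/(2*r)) = (2*r + 2*r**2)*(1/(2*r)) = (2*r + 2*r**2)/(2*r))
1/h(I) = 1/(1 + 101) = 1/102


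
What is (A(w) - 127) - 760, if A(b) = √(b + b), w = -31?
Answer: -887 + I*√62 ≈ -887.0 + 7.874*I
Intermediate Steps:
A(b) = √2*√b (A(b) = √(2*b) = √2*√b)
(A(w) - 127) - 760 = (√2*√(-31) - 127) - 760 = (√2*(I*√31) - 127) - 760 = (I*√62 - 127) - 760 = (-127 + I*√62) - 760 = -887 + I*√62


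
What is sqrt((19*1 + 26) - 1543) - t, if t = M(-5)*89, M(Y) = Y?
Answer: 445 + I*sqrt(1498) ≈ 445.0 + 38.704*I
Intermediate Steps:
t = -445 (t = -5*89 = -445)
sqrt((19*1 + 26) - 1543) - t = sqrt((19*1 + 26) - 1543) - 1*(-445) = sqrt((19 + 26) - 1543) + 445 = sqrt(45 - 1543) + 445 = sqrt(-1498) + 445 = I*sqrt(1498) + 445 = 445 + I*sqrt(1498)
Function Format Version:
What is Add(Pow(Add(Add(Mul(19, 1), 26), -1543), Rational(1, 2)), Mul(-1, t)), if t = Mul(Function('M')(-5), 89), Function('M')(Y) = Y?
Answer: Add(445, Mul(I, Pow(1498, Rational(1, 2)))) ≈ Add(445.00, Mul(38.704, I))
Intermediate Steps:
t = -445 (t = Mul(-5, 89) = -445)
Add(Pow(Add(Add(Mul(19, 1), 26), -1543), Rational(1, 2)), Mul(-1, t)) = Add(Pow(Add(Add(Mul(19, 1), 26), -1543), Rational(1, 2)), Mul(-1, -445)) = Add(Pow(Add(Add(19, 26), -1543), Rational(1, 2)), 445) = Add(Pow(Add(45, -1543), Rational(1, 2)), 445) = Add(Pow(-1498, Rational(1, 2)), 445) = Add(Mul(I, Pow(1498, Rational(1, 2))), 445) = Add(445, Mul(I, Pow(1498, Rational(1, 2))))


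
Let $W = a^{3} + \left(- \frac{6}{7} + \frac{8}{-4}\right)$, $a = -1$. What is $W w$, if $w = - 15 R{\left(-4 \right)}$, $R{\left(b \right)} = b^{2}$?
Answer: $\frac{6480}{7} \approx 925.71$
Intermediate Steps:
$W = - \frac{27}{7}$ ($W = \left(-1\right)^{3} + \left(- \frac{6}{7} + \frac{8}{-4}\right) = -1 + \left(\left(-6\right) \frac{1}{7} + 8 \left(- \frac{1}{4}\right)\right) = -1 - \frac{20}{7} = - \frac{27}{7} \approx -3.8571$)
$w = -240$ ($w = - 15 \left(-4\right)^{2} = \left(-15\right) 16 = -240$)
$W w = \left(- \frac{27}{7}\right) \left(-240\right) = \frac{6480}{7}$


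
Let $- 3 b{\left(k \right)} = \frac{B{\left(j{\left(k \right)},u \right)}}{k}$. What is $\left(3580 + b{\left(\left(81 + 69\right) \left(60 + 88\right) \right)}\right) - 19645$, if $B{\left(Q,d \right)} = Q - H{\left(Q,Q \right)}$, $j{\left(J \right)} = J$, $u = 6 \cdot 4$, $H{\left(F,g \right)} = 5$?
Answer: $- \frac{213990239}{13320} \approx -16065.0$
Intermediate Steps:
$u = 24$
$B{\left(Q,d \right)} = -5 + Q$ ($B{\left(Q,d \right)} = Q - 5 = -5 + Q$)
$b{\left(k \right)} = - \frac{-5 + k}{3 k}$ ($b{\left(k \right)} = - \frac{\left(-5 + k\right) \frac{1}{k}}{3} = - \frac{\frac{1}{k} \left(-5 + k\right)}{3} = - \frac{-5 + k}{3 k}$)
$\left(3580 + b{\left(\left(81 + 69\right) \left(60 + 88\right) \right)}\right) - 19645 = \left(3580 + \frac{5 - \left(81 + 69\right) \left(60 + 88\right)}{3 \left(81 + 69\right) \left(60 + 88\right)}\right) - 19645 = \left(3580 + \frac{5 - 150 \cdot 148}{3 \cdot 150 \cdot 148}\right) - 19645 = \left(3580 + \frac{5 - 22200}{3 \cdot 22200}\right) - 19645 = \left(3580 + \frac{1}{3} \cdot \frac{1}{22200} \left(5 - 22200\right)\right) - 19645 = \left(3580 + \frac{1}{3} \cdot \frac{1}{22200} \left(-22195\right)\right) - 19645 = \left(3580 - \frac{4439}{13320}\right) - 19645 = \frac{47681161}{13320} - 19645 = - \frac{213990239}{13320}$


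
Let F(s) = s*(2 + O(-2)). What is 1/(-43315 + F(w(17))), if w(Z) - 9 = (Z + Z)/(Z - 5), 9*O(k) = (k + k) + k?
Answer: -9/389693 ≈ -2.3095e-5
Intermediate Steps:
O(k) = k/3 (O(k) = ((k + k) + k)/9 = (2*k + k)/9 = (3*k)/9 = k/3)
w(Z) = 9 + 2*Z/(-5 + Z) (w(Z) = 9 + (Z + Z)/(Z - 5) = 9 + (2*Z)/(-5 + Z) = 9 + 2*Z/(-5 + Z))
F(s) = 4*s/3 (F(s) = s*(2 + (1/3)*(-2)) = s*(2 - 2/3) = s*(4/3) = 4*s/3)
1/(-43315 + F(w(17))) = 1/(-43315 + 4*((-45 + 11*17)/(-5 + 17))/3) = 1/(-43315 + 4*((-45 + 187)/12)/3) = 1/(-43315 + 4*((1/12)*142)/3) = 1/(-43315 + (4/3)*(71/6)) = 1/(-43315 + 142/9) = 1/(-389693/9) = -9/389693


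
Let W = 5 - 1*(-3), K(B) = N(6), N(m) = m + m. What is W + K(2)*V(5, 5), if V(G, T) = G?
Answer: 68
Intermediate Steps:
N(m) = 2*m
K(B) = 12 (K(B) = 2*6 = 12)
W = 8 (W = 5 + 3 = 8)
W + K(2)*V(5, 5) = 8 + 12*5 = 8 + 60 = 68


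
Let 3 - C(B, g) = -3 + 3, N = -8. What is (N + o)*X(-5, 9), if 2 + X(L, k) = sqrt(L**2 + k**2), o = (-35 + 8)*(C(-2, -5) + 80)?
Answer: 4498 - 2249*sqrt(106) ≈ -18657.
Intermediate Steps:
C(B, g) = 3 (C(B, g) = 3 - (-3 + 3) = 3 - 1*0 = 3 + 0 = 3)
o = -2241 (o = (-35 + 8)*(3 + 80) = -27*83 = -2241)
X(L, k) = -2 + sqrt(L**2 + k**2)
(N + o)*X(-5, 9) = (-8 - 2241)*(-2 + sqrt((-5)**2 + 9**2)) = -2249*(-2 + sqrt(25 + 81)) = -2249*(-2 + sqrt(106)) = 4498 - 2249*sqrt(106)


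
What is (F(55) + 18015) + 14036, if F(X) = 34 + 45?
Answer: 32130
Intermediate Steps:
F(X) = 79
(F(55) + 18015) + 14036 = (79 + 18015) + 14036 = 18094 + 14036 = 32130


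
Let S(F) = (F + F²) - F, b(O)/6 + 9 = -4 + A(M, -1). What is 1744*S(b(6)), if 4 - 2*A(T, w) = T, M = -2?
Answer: 6278400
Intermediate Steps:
A(T, w) = 2 - T/2
b(O) = -60 (b(O) = -54 + 6*(-4 + (2 - ½*(-2))) = -54 + 6*(-4 + (2 + 1)) = -54 + 6*(-4 + 3) = -54 + 6*(-1) = -54 - 6 = -60)
S(F) = F²
1744*S(b(6)) = 1744*(-60)² = 1744*3600 = 6278400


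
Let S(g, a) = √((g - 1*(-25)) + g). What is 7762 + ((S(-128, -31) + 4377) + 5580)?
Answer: 17719 + I*√231 ≈ 17719.0 + 15.199*I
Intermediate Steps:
S(g, a) = √(25 + 2*g) (S(g, a) = √((g + 25) + g) = √((25 + g) + g) = √(25 + 2*g))
7762 + ((S(-128, -31) + 4377) + 5580) = 7762 + ((√(25 + 2*(-128)) + 4377) + 5580) = 7762 + ((√(25 - 256) + 4377) + 5580) = 7762 + ((√(-231) + 4377) + 5580) = 7762 + ((I*√231 + 4377) + 5580) = 7762 + ((4377 + I*√231) + 5580) = 7762 + (9957 + I*√231) = 17719 + I*√231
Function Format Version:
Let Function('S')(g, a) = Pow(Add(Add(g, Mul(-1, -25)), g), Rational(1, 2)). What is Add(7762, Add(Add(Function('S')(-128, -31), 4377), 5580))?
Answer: Add(17719, Mul(I, Pow(231, Rational(1, 2)))) ≈ Add(17719., Mul(15.199, I))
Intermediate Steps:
Function('S')(g, a) = Pow(Add(25, Mul(2, g)), Rational(1, 2)) (Function('S')(g, a) = Pow(Add(Add(g, 25), g), Rational(1, 2)) = Pow(Add(Add(25, g), g), Rational(1, 2)) = Pow(Add(25, Mul(2, g)), Rational(1, 2)))
Add(7762, Add(Add(Function('S')(-128, -31), 4377), 5580)) = Add(7762, Add(Add(Pow(Add(25, Mul(2, -128)), Rational(1, 2)), 4377), 5580)) = Add(7762, Add(Add(Pow(Add(25, -256), Rational(1, 2)), 4377), 5580)) = Add(7762, Add(Add(Pow(-231, Rational(1, 2)), 4377), 5580)) = Add(7762, Add(Add(Mul(I, Pow(231, Rational(1, 2))), 4377), 5580)) = Add(7762, Add(Add(4377, Mul(I, Pow(231, Rational(1, 2)))), 5580)) = Add(7762, Add(9957, Mul(I, Pow(231, Rational(1, 2))))) = Add(17719, Mul(I, Pow(231, Rational(1, 2))))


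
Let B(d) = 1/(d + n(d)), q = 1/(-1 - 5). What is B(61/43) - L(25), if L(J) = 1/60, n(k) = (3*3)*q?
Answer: -5167/420 ≈ -12.302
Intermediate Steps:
q = -⅙ (q = 1/(-6) = -⅙ ≈ -0.16667)
n(k) = -3/2 (n(k) = (3*3)*(-⅙) = 9*(-⅙) = -3/2)
B(d) = 1/(-3/2 + d) (B(d) = 1/(d - 3/2) = 1/(-3/2 + d))
L(J) = 1/60
B(61/43) - L(25) = 2/(-3 + 2*(61/43)) - 1*1/60 = 2/(-3 + 2*(61*(1/43))) - 1/60 = 2/(-3 + 2*(61/43)) - 1/60 = 2/(-3 + 122/43) - 1/60 = 2/(-7/43) - 1/60 = 2*(-43/7) - 1/60 = -86/7 - 1/60 = -5167/420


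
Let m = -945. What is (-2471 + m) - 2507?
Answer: -5923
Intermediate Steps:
(-2471 + m) - 2507 = (-2471 - 945) - 2507 = -3416 - 2507 = -5923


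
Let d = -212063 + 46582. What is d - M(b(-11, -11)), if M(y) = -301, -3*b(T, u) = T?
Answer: -165180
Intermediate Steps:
b(T, u) = -T/3
d = -165481
d - M(b(-11, -11)) = -165481 - 1*(-301) = -165481 + 301 = -165180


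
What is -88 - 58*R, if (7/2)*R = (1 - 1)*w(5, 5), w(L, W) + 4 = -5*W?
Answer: -88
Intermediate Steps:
w(L, W) = -4 - 5*W
R = 0 (R = 2*((1 - 1)*(-4 - 5*5))/7 = 2*(0*(-4 - 25))/7 = 2*(0*(-29))/7 = (2/7)*0 = 0)
-88 - 58*R = -88 - 58*0 = -88 + 0 = -88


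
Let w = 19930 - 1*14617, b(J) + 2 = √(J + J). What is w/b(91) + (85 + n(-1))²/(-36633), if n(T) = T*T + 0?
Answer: 193972885/3260337 + 5313*√182/178 ≈ 462.17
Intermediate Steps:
n(T) = T² (n(T) = T² + 0 = T²)
b(J) = -2 + √2*√J (b(J) = -2 + √(J + J) = -2 + √(2*J) = -2 + √2*√J)
w = 5313 (w = 19930 - 14617 = 5313)
w/b(91) + (85 + n(-1))²/(-36633) = 5313/(-2 + √2*√91) + (85 + (-1)²)²/(-36633) = 5313/(-2 + √182) + (85 + 1)²*(-1/36633) = 5313/(-2 + √182) + 86²*(-1/36633) = 5313/(-2 + √182) + 7396*(-1/36633) = 5313/(-2 + √182) - 7396/36633 = -7396/36633 + 5313/(-2 + √182)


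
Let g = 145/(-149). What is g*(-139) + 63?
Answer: 29542/149 ≈ 198.27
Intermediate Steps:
g = -145/149 (g = 145*(-1/149) = -145/149 ≈ -0.97315)
g*(-139) + 63 = -145/149*(-139) + 63 = 20155/149 + 63 = 29542/149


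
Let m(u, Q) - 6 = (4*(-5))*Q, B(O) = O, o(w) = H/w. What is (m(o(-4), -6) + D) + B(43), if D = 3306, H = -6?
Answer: 3475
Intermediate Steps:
o(w) = -6/w
m(u, Q) = 6 - 20*Q (m(u, Q) = 6 + (4*(-5))*Q = 6 - 20*Q)
(m(o(-4), -6) + D) + B(43) = ((6 - 20*(-6)) + 3306) + 43 = ((6 + 120) + 3306) + 43 = (126 + 3306) + 43 = 3432 + 43 = 3475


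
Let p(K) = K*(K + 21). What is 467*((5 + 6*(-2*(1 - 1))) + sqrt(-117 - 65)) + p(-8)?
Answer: 2231 + 467*I*sqrt(182) ≈ 2231.0 + 6300.2*I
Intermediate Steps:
p(K) = K*(21 + K)
467*((5 + 6*(-2*(1 - 1))) + sqrt(-117 - 65)) + p(-8) = 467*((5 + 6*(-2*(1 - 1))) + sqrt(-117 - 65)) - 8*(21 - 8) = 467*((5 + 6*(-2*0)) + sqrt(-182)) - 8*13 = 467*((5 + 6*0) + I*sqrt(182)) - 104 = 467*((5 + 0) + I*sqrt(182)) - 104 = 467*(5 + I*sqrt(182)) - 104 = (2335 + 467*I*sqrt(182)) - 104 = 2231 + 467*I*sqrt(182)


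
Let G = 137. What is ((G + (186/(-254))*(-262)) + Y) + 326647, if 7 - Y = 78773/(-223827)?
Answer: 9294834215792/28426029 ≈ 3.2698e+5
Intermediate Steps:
Y = 1645562/223827 (Y = 7 - 78773/(-223827) = 7 - 78773*(-1)/223827 = 7 - 1*(-78773/223827) = 7 + 78773/223827 = 1645562/223827 ≈ 7.3519)
((G + (186/(-254))*(-262)) + Y) + 326647 = ((137 + (186/(-254))*(-262)) + 1645562/223827) + 326647 = ((137 + (186*(-1/254))*(-262)) + 1645562/223827) + 326647 = ((137 - 93/127*(-262)) + 1645562/223827) + 326647 = ((137 + 24366/127) + 1645562/223827) + 326647 = (41765/127 + 1645562/223827) + 326647 = 9557121029/28426029 + 326647 = 9294834215792/28426029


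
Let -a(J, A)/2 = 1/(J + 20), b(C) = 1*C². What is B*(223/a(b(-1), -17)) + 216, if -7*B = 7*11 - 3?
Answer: 24969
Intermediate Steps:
b(C) = C²
a(J, A) = -2/(20 + J) (a(J, A) = -2/(J + 20) = -2/(20 + J))
B = -74/7 (B = -(7*11 - 3)/7 = -(77 - 3)/7 = -⅐*74 = -74/7 ≈ -10.571)
B*(223/a(b(-1), -17)) + 216 = -16502/(7*((-2/(20 + (-1)²)))) + 216 = -16502/(7*((-2/(20 + 1)))) + 216 = -16502/(7*((-2/21))) + 216 = -16502/(7*((-2*1/21))) + 216 = -16502/(7*(-2/21)) + 216 = -16502*(-21)/(7*2) + 216 = -74/7*(-4683/2) + 216 = 24753 + 216 = 24969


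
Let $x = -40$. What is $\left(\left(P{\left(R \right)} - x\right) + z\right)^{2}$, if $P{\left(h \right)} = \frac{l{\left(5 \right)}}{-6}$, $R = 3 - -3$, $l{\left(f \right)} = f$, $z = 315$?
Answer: $\frac{4515625}{36} \approx 1.2543 \cdot 10^{5}$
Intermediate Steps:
$R = 6$ ($R = 3 + 3 = 6$)
$P{\left(h \right)} = - \frac{5}{6}$ ($P{\left(h \right)} = \frac{5}{-6} = 5 \left(- \frac{1}{6}\right) = - \frac{5}{6}$)
$\left(\left(P{\left(R \right)} - x\right) + z\right)^{2} = \left(\left(- \frac{5}{6} - -40\right) + 315\right)^{2} = \left(\left(- \frac{5}{6} + 40\right) + 315\right)^{2} = \left(\frac{235}{6} + 315\right)^{2} = \left(\frac{2125}{6}\right)^{2} = \frac{4515625}{36}$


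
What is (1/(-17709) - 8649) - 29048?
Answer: -667576174/17709 ≈ -37697.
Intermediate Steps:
(1/(-17709) - 8649) - 29048 = (-1/17709 - 8649) - 29048 = -153165142/17709 - 29048 = -667576174/17709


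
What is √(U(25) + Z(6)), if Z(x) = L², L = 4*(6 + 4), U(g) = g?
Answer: 5*√65 ≈ 40.311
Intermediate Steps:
L = 40 (L = 4*10 = 40)
Z(x) = 1600 (Z(x) = 40² = 1600)
√(U(25) + Z(6)) = √(25 + 1600) = √1625 = 5*√65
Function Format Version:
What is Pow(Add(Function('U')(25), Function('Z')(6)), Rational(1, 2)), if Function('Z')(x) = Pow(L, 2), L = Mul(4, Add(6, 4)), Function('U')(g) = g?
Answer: Mul(5, Pow(65, Rational(1, 2))) ≈ 40.311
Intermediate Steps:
L = 40 (L = Mul(4, 10) = 40)
Function('Z')(x) = 1600 (Function('Z')(x) = Pow(40, 2) = 1600)
Pow(Add(Function('U')(25), Function('Z')(6)), Rational(1, 2)) = Pow(Add(25, 1600), Rational(1, 2)) = Pow(1625, Rational(1, 2)) = Mul(5, Pow(65, Rational(1, 2)))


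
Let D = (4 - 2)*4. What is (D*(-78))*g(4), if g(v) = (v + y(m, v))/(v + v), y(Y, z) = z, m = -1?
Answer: -624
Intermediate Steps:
D = 8 (D = 2*4 = 8)
g(v) = 1 (g(v) = (v + v)/(v + v) = (2*v)/((2*v)) = (2*v)*(1/(2*v)) = 1)
(D*(-78))*g(4) = (8*(-78))*1 = -624*1 = -624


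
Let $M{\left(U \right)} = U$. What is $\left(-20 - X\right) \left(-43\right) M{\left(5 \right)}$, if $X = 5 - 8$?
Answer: $3655$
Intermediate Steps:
$X = -3$
$\left(-20 - X\right) \left(-43\right) M{\left(5 \right)} = \left(-20 - -3\right) \left(-43\right) 5 = \left(-20 + 3\right) \left(-43\right) 5 = \left(-17\right) \left(-43\right) 5 = 731 \cdot 5 = 3655$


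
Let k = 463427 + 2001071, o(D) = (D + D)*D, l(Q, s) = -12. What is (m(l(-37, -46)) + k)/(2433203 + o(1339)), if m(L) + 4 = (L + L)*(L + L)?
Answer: 493014/1203809 ≈ 0.40954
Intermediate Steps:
m(L) = -4 + 4*L² (m(L) = -4 + (L + L)*(L + L) = -4 + (2*L)*(2*L) = -4 + 4*L²)
o(D) = 2*D² (o(D) = (2*D)*D = 2*D²)
k = 2464498
(m(l(-37, -46)) + k)/(2433203 + o(1339)) = ((-4 + 4*(-12)²) + 2464498)/(2433203 + 2*1339²) = ((-4 + 4*144) + 2464498)/(2433203 + 2*1792921) = ((-4 + 576) + 2464498)/(2433203 + 3585842) = (572 + 2464498)/6019045 = 2465070*(1/6019045) = 493014/1203809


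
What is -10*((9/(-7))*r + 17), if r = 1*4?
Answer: -830/7 ≈ -118.57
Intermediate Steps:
r = 4
-10*((9/(-7))*r + 17) = -10*((9/(-7))*4 + 17) = -10*((9*(-⅐))*4 + 17) = -10*(-9/7*4 + 17) = -10*(-36/7 + 17) = -10*83/7 = -830/7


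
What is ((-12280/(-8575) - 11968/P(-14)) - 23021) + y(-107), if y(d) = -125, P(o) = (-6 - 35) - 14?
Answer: -7863950/343 ≈ -22927.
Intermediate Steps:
P(o) = -55 (P(o) = -41 - 14 = -55)
((-12280/(-8575) - 11968/P(-14)) - 23021) + y(-107) = ((-12280/(-8575) - 11968/(-55)) - 23021) - 125 = ((-12280*(-1/8575) - 11968*(-1/55)) - 23021) - 125 = ((2456/1715 + 1088/5) - 23021) - 125 = (75128/343 - 23021) - 125 = -7821075/343 - 125 = -7863950/343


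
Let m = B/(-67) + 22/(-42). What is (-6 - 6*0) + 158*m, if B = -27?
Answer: -35302/1407 ≈ -25.090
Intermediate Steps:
m = -170/1407 (m = -27/(-67) + 22/(-42) = -27*(-1/67) + 22*(-1/42) = 27/67 - 11/21 = -170/1407 ≈ -0.12082)
(-6 - 6*0) + 158*m = (-6 - 6*0) + 158*(-170/1407) = (-6 + 0) - 26860/1407 = -6 - 26860/1407 = -35302/1407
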